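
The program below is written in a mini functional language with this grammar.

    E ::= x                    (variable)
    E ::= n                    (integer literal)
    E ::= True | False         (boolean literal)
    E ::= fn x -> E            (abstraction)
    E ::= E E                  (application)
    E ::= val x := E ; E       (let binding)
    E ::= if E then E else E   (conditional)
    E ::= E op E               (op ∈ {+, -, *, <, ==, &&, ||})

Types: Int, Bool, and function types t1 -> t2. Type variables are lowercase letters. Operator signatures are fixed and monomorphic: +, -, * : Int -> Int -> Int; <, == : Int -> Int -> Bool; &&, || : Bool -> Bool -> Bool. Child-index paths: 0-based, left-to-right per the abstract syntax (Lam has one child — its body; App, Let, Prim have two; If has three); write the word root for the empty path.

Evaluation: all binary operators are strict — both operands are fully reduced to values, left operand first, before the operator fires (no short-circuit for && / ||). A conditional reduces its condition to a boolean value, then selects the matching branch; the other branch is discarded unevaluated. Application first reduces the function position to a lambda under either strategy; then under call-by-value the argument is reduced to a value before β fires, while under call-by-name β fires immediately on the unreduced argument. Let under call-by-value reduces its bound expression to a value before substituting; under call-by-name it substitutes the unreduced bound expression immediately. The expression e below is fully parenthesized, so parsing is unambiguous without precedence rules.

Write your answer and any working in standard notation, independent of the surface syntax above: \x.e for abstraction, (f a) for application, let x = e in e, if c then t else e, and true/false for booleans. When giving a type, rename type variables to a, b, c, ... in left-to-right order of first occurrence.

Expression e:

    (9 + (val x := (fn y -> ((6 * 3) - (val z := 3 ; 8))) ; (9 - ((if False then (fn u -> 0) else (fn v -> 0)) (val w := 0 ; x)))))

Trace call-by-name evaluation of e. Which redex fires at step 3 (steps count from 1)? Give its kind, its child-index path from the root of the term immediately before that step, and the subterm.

Derivation:
step 0: (9 + (let x = (\y.((6 * 3) - (let z = 3 in 8))) in (9 - ((if false then (\u.0) else (\v.0)) (let w = 0 in x)))))
step 1: [let@1] (9 + (9 - ((if false then (\u.0) else (\v.0)) (let w = 0 in (\y.((6 * 3) - (let z = 3 in 8)))))))
step 2: [if@1.1.0] (9 + (9 - ((\v.0) (let w = 0 in (\y.((6 * 3) - (let z = 3 in 8)))))))
step 3: [beta@1.1] (9 + (9 - 0))

Answer: beta at 1.1 : ((\v.0) (let w = 0 in (\y.((6 * 3) - (let z = 3 in 8)))))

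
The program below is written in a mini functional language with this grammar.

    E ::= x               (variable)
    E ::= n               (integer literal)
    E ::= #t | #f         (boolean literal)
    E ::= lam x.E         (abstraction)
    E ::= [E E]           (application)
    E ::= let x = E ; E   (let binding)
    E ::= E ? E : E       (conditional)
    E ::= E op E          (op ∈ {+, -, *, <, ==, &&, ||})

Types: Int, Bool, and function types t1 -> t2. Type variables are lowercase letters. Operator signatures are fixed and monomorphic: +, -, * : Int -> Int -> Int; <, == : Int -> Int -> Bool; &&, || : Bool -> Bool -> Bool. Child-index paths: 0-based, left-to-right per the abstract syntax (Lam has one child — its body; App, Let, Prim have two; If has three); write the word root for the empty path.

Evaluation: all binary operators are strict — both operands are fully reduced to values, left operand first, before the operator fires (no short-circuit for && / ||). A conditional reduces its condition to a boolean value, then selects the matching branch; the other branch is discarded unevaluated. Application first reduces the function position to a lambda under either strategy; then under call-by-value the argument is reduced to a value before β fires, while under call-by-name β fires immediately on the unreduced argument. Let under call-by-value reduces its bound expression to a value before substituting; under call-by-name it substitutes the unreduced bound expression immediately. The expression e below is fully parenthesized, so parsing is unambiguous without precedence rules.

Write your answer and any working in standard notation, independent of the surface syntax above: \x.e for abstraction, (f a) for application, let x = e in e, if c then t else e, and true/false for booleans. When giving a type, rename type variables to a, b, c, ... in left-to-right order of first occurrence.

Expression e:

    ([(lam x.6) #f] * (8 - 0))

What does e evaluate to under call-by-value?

Answer: 48

Trace:
step 0: (((\x.6) false) * (8 - 0))
step 1: [beta@0] (6 * (8 - 0))
step 2: [delta@1] (6 * 8)
step 3: [delta@root] 48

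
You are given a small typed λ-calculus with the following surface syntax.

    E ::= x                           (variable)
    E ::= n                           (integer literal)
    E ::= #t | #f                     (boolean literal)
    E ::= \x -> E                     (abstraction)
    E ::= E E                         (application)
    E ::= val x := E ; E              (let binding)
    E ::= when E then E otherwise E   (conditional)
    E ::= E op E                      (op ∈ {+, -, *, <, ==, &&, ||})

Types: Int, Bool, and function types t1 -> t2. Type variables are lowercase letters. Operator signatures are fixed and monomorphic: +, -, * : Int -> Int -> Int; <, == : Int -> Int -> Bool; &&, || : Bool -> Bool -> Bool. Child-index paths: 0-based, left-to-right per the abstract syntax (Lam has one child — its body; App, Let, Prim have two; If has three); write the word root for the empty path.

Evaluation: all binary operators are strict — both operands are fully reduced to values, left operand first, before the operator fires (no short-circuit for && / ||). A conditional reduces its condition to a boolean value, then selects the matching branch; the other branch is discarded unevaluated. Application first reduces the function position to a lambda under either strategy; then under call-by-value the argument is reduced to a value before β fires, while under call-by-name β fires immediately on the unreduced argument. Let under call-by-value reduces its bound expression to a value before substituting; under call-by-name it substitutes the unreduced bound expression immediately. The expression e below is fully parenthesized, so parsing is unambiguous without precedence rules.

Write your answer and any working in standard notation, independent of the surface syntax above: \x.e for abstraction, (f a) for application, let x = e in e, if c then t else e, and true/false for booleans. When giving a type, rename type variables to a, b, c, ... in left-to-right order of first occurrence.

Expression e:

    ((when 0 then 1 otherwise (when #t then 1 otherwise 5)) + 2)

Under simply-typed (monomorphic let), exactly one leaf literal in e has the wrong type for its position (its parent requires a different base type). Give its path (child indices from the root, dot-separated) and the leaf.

Answer: 0.0 : 0

Derivation:
  unify Int ~ Bool
  FAIL: mismatch Int ~ Bool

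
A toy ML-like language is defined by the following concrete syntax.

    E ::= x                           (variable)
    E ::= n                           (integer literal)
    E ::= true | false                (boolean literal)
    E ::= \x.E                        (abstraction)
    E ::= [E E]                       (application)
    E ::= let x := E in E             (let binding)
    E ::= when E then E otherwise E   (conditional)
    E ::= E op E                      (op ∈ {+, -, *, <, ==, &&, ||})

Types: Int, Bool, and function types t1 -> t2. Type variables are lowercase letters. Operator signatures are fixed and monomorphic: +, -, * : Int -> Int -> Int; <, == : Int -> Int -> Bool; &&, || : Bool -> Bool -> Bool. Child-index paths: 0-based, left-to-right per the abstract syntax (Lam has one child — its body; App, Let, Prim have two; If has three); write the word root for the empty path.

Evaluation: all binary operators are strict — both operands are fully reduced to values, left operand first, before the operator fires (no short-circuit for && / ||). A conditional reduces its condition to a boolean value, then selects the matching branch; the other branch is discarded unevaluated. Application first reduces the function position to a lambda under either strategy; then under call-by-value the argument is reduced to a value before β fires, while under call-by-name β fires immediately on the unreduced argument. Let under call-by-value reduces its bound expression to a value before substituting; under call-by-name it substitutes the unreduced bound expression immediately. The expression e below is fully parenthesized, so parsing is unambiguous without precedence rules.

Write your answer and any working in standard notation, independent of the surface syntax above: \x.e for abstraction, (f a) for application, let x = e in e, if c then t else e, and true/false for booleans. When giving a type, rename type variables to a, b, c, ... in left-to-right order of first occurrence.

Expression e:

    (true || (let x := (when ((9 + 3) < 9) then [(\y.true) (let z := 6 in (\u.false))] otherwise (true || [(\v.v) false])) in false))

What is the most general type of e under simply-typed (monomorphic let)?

Answer: Bool

Working:
  unify Bool ~ Bool
  unify Int ~ Int
  unify Int ~ Int
  unify Int ~ Int
  unify Int ~ Int
  unify Bool ~ Bool
\y._ : a -> Bool
let z : Int
\u._ : b -> Bool
  unify a -> Bool ~ (b -> Bool) -> c
  unify a ~ b -> Bool
  unify Bool ~ c
_ _ : Bool
  unify Bool ~ Bool
v : d
\v._ : d -> d
  unify d -> d ~ Bool -> e
  unify d ~ Bool
  unify Bool ~ e
_ _ : Bool
  unify Bool ~ Bool
  unify Bool ~ Bool
let x : Bool
  unify Bool ~ Bool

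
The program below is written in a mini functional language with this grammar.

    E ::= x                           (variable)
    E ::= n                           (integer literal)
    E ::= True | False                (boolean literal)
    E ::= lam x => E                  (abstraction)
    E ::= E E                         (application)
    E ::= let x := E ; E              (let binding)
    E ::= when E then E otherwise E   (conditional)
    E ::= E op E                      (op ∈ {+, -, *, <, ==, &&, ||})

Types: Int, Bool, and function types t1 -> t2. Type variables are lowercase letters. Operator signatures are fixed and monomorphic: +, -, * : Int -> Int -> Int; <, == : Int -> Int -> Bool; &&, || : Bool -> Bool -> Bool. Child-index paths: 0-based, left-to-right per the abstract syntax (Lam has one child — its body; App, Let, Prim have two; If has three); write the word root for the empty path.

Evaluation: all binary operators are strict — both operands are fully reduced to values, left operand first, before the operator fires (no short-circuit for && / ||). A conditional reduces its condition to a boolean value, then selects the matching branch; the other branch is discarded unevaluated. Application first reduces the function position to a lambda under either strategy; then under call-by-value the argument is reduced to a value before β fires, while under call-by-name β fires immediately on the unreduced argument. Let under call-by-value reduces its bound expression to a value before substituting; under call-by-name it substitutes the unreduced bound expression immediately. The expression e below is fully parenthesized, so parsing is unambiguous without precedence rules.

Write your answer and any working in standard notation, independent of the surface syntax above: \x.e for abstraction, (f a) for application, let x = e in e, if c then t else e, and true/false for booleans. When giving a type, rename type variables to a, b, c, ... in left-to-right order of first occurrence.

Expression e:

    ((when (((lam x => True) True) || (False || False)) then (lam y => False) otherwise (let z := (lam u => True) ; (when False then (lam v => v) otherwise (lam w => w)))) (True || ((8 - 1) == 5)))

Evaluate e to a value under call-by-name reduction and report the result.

Answer: false

Derivation:
step 0: ((if (((\x.true) true) || (false || false)) then (\y.false) else (let z = (\u.true) in (if false then (\v.v) else (\w.w)))) (true || ((8 - 1) == 5)))
step 1: [beta@0.0.0] ((if (true || (false || false)) then (\y.false) else (let z = (\u.true) in (if false then (\v.v) else (\w.w)))) (true || ((8 - 1) == 5)))
step 2: [delta@0.0.1] ((if (true || false) then (\y.false) else (let z = (\u.true) in (if false then (\v.v) else (\w.w)))) (true || ((8 - 1) == 5)))
step 3: [delta@0.0] ((if true then (\y.false) else (let z = (\u.true) in (if false then (\v.v) else (\w.w)))) (true || ((8 - 1) == 5)))
step 4: [if@0] ((\y.false) (true || ((8 - 1) == 5)))
step 5: [beta@root] false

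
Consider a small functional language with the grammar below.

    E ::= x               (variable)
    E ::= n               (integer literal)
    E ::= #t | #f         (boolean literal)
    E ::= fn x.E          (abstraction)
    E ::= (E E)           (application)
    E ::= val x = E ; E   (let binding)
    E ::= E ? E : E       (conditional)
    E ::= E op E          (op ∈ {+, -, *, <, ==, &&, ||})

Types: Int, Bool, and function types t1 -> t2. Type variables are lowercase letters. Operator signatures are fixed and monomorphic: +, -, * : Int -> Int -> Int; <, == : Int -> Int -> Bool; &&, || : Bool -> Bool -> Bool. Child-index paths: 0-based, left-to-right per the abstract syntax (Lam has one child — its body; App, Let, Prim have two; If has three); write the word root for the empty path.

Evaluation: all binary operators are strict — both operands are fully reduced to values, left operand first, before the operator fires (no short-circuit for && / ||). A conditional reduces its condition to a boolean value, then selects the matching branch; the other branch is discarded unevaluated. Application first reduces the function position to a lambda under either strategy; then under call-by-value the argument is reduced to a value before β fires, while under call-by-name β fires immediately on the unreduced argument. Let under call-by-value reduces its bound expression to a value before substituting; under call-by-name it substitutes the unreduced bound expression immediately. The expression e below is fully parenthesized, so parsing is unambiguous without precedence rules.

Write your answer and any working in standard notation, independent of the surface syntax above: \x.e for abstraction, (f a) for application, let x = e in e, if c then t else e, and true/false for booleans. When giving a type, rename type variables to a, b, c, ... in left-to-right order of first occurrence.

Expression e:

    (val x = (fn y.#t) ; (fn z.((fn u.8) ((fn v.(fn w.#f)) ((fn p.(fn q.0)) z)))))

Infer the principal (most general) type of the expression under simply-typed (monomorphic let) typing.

Answer: a -> Int

Working:
\y._ : a -> Bool
let x : a -> Bool
\u._ : c -> Int
\w._ : e -> Bool
\v._ : d -> e -> Bool
\q._ : g -> Int
\p._ : f -> g -> Int
z : b
  unify f -> g -> Int ~ b -> h
  unify f ~ b
  unify g -> Int ~ h
_ _ : g -> Int
  unify d -> e -> Bool ~ (g -> Int) -> i
  unify d ~ g -> Int
  unify e -> Bool ~ i
_ _ : e -> Bool
  unify c -> Int ~ (e -> Bool) -> j
  unify c ~ e -> Bool
  unify Int ~ j
_ _ : Int
\z._ : b -> Int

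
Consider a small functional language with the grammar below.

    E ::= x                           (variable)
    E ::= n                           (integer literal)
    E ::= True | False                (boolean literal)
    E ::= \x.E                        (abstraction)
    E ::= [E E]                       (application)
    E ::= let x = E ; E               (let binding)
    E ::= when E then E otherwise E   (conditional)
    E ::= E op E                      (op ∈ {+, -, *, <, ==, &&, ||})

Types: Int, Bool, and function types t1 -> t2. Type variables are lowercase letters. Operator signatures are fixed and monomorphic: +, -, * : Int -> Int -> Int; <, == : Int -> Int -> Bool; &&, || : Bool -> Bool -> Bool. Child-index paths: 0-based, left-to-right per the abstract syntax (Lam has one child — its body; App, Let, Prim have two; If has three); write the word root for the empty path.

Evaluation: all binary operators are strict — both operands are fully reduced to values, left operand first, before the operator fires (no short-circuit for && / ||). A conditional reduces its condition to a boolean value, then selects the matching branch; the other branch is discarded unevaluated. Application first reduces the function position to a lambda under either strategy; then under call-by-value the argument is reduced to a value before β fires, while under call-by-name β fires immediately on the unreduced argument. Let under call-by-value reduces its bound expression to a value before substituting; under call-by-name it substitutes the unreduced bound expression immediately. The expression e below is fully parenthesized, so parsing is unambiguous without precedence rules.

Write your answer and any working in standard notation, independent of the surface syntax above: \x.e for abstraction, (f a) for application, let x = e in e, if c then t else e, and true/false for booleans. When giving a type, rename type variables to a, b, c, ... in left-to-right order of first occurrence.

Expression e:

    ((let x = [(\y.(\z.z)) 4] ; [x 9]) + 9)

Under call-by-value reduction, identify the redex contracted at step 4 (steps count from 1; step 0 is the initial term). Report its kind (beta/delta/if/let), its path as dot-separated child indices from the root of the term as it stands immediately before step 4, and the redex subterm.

Answer: delta at root : (9 + 9)

Derivation:
step 0: ((let x = ((\y.(\z.z)) 4) in (x 9)) + 9)
step 1: [beta@0.0] ((let x = (\z.z) in (x 9)) + 9)
step 2: [let@0] (((\z.z) 9) + 9)
step 3: [beta@0] (9 + 9)
step 4: [delta@root] 18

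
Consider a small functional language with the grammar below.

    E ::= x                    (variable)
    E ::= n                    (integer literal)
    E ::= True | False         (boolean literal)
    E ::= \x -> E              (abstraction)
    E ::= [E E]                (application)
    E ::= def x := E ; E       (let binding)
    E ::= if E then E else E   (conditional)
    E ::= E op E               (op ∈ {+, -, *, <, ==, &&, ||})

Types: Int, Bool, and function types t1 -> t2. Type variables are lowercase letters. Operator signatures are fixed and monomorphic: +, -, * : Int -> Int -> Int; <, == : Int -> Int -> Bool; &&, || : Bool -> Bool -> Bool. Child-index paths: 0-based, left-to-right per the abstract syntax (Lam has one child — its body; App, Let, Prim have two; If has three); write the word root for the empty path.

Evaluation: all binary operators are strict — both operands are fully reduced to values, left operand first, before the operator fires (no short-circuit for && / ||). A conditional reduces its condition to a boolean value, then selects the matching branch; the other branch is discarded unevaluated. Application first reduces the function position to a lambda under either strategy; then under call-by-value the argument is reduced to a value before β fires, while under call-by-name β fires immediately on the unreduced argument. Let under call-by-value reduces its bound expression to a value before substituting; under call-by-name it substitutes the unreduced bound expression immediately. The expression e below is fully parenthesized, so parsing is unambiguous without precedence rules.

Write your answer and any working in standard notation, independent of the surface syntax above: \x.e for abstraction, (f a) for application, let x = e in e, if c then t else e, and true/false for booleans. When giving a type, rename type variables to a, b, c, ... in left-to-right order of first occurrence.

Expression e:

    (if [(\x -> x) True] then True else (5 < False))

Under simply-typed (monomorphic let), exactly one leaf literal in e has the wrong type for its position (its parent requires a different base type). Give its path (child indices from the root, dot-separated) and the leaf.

Derivation:
x : a
\x._ : a -> a
  unify a -> a ~ Bool -> b
  unify a ~ Bool
  unify Bool ~ b
_ _ : Bool
  unify Bool ~ Bool
  unify Int ~ Int
  unify Bool ~ Int
  FAIL: mismatch Bool ~ Int

Answer: 2.1 : false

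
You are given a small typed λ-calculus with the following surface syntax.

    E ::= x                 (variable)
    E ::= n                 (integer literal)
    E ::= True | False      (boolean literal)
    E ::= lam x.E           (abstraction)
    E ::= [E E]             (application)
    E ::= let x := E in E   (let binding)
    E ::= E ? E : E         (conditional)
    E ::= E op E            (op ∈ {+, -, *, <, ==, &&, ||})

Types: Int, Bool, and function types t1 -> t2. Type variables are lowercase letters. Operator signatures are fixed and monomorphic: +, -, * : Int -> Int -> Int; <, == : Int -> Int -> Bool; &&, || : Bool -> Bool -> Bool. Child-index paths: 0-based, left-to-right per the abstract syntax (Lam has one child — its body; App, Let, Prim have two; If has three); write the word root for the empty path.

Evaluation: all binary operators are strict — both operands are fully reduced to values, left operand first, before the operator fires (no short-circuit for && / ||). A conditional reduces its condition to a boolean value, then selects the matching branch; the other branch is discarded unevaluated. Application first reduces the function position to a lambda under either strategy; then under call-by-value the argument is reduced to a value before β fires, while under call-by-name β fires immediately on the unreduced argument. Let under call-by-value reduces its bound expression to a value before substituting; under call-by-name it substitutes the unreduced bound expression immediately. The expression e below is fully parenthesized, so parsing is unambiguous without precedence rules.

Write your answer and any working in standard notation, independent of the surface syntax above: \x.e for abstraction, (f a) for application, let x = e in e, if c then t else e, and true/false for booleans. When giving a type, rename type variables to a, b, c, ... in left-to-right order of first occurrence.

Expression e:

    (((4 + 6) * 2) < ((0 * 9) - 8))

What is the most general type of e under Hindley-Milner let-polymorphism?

Working:
  unify Int ~ Int
  unify Int ~ Int
  unify Int ~ Int
  unify Int ~ Int
  unify Int ~ Int
  unify Int ~ Int
  unify Int ~ Int
  unify Int ~ Int
  unify Int ~ Int
  unify Int ~ Int

Answer: Bool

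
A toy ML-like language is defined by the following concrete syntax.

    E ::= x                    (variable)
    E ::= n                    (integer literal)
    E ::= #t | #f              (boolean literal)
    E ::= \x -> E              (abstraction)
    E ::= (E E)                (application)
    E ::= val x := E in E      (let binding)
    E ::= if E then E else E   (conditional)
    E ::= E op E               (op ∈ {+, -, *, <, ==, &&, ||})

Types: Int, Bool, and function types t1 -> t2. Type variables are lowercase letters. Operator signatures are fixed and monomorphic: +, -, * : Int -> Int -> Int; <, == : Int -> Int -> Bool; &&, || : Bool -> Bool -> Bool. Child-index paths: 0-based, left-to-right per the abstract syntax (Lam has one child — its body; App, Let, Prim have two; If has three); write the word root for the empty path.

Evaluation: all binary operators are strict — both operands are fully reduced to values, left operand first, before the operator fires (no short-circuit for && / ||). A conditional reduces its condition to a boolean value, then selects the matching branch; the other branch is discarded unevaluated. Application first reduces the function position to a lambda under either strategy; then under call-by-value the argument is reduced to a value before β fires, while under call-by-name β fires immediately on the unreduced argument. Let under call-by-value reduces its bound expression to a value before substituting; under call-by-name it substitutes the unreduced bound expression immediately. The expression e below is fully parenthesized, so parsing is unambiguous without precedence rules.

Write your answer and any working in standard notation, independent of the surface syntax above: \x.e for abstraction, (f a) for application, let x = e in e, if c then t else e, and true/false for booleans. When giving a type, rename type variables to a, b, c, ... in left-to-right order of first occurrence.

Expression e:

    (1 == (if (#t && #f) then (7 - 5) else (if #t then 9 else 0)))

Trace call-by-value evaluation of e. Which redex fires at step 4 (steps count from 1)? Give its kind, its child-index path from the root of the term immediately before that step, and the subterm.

Working:
step 0: (1 == (if (true && false) then (7 - 5) else (if true then 9 else 0)))
step 1: [delta@1.0] (1 == (if false then (7 - 5) else (if true then 9 else 0)))
step 2: [if@1] (1 == (if true then 9 else 0))
step 3: [if@1] (1 == 9)
step 4: [delta@root] false

Answer: delta at root : (1 == 9)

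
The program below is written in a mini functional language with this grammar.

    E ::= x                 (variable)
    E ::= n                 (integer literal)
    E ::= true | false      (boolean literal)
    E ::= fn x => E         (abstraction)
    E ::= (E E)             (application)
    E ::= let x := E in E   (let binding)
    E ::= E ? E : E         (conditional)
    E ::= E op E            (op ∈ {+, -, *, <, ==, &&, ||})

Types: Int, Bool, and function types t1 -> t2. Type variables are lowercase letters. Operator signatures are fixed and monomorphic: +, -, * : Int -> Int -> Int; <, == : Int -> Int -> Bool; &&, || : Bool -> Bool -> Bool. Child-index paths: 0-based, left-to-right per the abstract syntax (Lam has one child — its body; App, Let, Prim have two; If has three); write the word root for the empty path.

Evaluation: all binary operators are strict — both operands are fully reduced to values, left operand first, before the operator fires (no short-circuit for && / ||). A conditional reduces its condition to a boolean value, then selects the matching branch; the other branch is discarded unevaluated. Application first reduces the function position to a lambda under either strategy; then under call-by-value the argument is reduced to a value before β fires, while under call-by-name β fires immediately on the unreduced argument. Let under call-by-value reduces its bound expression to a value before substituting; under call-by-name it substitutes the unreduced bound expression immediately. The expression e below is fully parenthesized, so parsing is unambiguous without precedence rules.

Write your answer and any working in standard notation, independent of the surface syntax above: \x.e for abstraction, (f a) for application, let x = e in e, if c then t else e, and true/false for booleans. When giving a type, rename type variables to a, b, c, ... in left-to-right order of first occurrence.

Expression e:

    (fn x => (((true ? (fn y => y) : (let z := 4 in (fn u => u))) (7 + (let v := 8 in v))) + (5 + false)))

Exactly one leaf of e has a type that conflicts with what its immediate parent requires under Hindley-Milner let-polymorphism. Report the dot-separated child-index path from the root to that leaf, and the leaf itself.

Working:
  unify Bool ~ Bool
y : b
\y._ : b -> b
let z : Int
u : c
\u._ : c -> c
  unify b -> b ~ c -> c
  unify b ~ c
  unify c ~ c
  unify Int ~ Int
let v : Int
v : Int
  unify Int ~ Int
  unify c -> c ~ Int -> d
  unify c ~ Int
  unify Int ~ d
_ _ : Int
  unify Int ~ Int
  unify Int ~ Int
  unify Bool ~ Int
  FAIL: mismatch Bool ~ Int

Answer: 0.1.1 : false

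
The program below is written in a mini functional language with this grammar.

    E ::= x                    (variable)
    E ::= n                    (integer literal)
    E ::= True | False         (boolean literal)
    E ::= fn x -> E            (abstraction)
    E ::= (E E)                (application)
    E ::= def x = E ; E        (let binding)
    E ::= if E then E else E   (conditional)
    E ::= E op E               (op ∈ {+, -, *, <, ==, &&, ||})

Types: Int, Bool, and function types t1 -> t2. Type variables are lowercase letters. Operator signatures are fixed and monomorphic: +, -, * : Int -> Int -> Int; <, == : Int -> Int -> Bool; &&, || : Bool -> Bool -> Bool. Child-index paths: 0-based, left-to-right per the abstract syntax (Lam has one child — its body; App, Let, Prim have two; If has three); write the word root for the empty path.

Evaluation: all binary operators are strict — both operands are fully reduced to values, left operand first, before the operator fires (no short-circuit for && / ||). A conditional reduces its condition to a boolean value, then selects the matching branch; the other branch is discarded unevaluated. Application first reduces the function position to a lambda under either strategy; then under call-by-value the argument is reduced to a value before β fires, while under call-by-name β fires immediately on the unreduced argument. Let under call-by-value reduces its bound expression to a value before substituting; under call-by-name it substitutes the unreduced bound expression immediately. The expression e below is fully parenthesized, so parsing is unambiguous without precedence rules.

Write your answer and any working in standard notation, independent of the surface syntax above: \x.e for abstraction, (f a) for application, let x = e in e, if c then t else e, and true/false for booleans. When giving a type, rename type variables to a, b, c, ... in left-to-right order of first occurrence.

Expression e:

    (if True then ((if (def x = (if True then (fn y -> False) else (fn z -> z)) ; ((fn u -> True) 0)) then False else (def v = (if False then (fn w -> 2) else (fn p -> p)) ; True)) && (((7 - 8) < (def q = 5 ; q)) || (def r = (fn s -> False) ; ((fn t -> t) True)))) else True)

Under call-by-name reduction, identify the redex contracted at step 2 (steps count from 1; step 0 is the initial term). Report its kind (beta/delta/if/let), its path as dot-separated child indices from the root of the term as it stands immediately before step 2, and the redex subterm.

Derivation:
step 0: (if true then ((if (let x = (if true then (\y.false) else (\z.z)) in ((\u.true) 0)) then false else (let v = (if false then (\w.2) else (\p.p)) in true)) && (((7 - 8) < (let q = 5 in q)) || (let r = (\s.false) in ((\t.t) true)))) else true)
step 1: [if@root] ((if (let x = (if true then (\y.false) else (\z.z)) in ((\u.true) 0)) then false else (let v = (if false then (\w.2) else (\p.p)) in true)) && (((7 - 8) < (let q = 5 in q)) || (let r = (\s.false) in ((\t.t) true))))
step 2: [let@0.0] ((if ((\u.true) 0) then false else (let v = (if false then (\w.2) else (\p.p)) in true)) && (((7 - 8) < (let q = 5 in q)) || (let r = (\s.false) in ((\t.t) true))))

Answer: let at 0.0 : (let x = (if true then (\y.false) else (\z.z)) in ((\u.true) 0))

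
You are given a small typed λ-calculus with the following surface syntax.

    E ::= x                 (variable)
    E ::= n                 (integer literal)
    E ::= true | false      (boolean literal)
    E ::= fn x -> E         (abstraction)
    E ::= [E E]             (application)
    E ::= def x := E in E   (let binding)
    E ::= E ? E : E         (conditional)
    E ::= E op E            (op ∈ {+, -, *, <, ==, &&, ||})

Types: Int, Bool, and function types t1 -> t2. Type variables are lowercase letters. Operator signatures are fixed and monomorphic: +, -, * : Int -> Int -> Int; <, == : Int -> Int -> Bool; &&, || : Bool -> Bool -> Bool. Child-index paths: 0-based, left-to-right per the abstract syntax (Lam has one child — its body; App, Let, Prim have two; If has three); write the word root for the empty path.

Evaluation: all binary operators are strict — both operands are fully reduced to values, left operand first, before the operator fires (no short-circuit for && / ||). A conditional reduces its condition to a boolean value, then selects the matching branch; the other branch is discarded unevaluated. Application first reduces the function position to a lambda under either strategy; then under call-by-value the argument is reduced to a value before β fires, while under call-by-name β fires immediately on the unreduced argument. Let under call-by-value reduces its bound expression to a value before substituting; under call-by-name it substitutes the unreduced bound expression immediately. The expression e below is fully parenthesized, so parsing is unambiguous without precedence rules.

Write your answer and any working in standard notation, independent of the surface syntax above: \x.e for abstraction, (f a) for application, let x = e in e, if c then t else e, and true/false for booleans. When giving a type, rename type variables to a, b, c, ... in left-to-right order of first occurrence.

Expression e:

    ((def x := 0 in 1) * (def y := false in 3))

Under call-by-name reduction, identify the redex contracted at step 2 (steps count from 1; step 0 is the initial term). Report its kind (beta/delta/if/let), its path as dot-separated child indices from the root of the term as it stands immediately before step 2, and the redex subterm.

Answer: let at 1 : (let y = false in 3)

Derivation:
step 0: ((let x = 0 in 1) * (let y = false in 3))
step 1: [let@0] (1 * (let y = false in 3))
step 2: [let@1] (1 * 3)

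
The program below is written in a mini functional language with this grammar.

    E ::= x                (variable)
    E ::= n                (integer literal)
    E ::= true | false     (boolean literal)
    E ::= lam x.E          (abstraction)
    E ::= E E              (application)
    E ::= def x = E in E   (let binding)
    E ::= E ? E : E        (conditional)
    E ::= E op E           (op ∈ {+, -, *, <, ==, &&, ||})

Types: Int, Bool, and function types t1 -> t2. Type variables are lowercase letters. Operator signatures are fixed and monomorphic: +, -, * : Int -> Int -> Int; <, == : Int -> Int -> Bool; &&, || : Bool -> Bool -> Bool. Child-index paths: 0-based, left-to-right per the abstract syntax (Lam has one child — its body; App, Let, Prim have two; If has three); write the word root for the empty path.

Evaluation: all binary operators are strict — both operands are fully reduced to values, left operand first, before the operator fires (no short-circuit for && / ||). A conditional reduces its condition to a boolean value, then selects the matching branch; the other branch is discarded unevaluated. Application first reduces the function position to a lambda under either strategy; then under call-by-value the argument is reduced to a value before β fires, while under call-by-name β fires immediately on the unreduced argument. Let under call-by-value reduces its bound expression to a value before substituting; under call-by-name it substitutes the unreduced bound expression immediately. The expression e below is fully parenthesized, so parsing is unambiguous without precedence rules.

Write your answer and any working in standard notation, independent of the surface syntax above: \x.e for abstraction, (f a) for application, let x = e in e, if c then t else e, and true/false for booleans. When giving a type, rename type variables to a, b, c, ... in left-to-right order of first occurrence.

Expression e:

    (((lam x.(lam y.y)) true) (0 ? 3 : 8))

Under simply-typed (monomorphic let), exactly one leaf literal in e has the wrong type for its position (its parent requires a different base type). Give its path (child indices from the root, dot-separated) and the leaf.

Answer: 1.0 : 0

Trace:
y : b
\y._ : b -> b
\x._ : a -> b -> b
  unify a -> b -> b ~ Bool -> c
  unify a ~ Bool
  unify b -> b ~ c
_ _ : b -> b
  unify Int ~ Bool
  FAIL: mismatch Int ~ Bool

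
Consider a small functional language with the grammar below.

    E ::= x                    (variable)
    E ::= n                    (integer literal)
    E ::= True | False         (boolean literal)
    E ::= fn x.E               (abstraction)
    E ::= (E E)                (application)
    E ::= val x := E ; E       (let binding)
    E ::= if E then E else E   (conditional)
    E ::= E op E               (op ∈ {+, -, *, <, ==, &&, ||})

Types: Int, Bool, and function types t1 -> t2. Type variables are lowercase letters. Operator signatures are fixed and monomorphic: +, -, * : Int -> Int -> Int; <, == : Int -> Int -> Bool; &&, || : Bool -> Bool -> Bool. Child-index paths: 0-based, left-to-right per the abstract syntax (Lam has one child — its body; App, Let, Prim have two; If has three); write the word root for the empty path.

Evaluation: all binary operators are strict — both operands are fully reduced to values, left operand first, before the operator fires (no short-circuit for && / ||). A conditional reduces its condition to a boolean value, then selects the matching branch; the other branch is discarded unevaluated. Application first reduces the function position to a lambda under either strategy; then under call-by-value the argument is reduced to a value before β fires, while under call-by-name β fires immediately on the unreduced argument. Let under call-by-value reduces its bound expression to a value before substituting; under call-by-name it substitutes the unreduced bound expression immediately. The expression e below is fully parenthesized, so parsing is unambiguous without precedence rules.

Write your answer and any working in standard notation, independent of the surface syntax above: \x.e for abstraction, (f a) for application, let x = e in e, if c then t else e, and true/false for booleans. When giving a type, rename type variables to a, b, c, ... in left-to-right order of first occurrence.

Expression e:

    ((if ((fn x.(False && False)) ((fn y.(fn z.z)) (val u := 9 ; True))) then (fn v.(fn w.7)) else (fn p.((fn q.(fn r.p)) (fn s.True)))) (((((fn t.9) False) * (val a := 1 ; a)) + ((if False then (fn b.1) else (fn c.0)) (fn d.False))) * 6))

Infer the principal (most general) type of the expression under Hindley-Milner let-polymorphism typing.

Derivation:
  unify Bool ~ Bool
  unify Bool ~ Bool
\x._ : a -> Bool
z : c
\z._ : c -> c
\y._ : b -> c -> c
let u : Int
  unify b -> c -> c ~ Bool -> d
  unify b ~ Bool
  unify c -> c ~ d
_ _ : c -> c
  unify a -> Bool ~ (c -> c) -> e
  unify a ~ c -> c
  unify Bool ~ e
_ _ : Bool
  unify Bool ~ Bool
\w._ : g -> Int
\v._ : f -> g -> Int
p : h
\r._ : j -> h
\q._ : i -> j -> h
\s._ : k -> Bool
  unify i -> j -> h ~ (k -> Bool) -> l
  unify i ~ k -> Bool
  unify j -> h ~ l
_ _ : j -> h
\p._ : h -> j -> h
  unify f -> g -> Int ~ h -> j -> h
  unify f ~ h
  unify g -> Int ~ j -> h
  unify g ~ j
  unify Int ~ h
\t._ : m -> Int
  unify m -> Int ~ Bool -> n
  unify m ~ Bool
  unify Int ~ n
_ _ : Int
  unify Int ~ Int
let a : Int
a : Int
  unify Int ~ Int
  unify Int ~ Int
  unify Bool ~ Bool
\b._ : o -> Int
\c._ : p -> Int
  unify o -> Int ~ p -> Int
  unify o ~ p
  unify Int ~ Int
\d._ : q -> Bool
  unify p -> Int ~ (q -> Bool) -> r
  unify p ~ q -> Bool
  unify Int ~ r
_ _ : Int
  unify Int ~ Int
  unify Int ~ Int
  unify Int ~ Int
  unify Int -> j -> Int ~ Int -> s
  unify Int ~ Int
  unify j -> Int ~ s
_ _ : j -> Int

Answer: a -> Int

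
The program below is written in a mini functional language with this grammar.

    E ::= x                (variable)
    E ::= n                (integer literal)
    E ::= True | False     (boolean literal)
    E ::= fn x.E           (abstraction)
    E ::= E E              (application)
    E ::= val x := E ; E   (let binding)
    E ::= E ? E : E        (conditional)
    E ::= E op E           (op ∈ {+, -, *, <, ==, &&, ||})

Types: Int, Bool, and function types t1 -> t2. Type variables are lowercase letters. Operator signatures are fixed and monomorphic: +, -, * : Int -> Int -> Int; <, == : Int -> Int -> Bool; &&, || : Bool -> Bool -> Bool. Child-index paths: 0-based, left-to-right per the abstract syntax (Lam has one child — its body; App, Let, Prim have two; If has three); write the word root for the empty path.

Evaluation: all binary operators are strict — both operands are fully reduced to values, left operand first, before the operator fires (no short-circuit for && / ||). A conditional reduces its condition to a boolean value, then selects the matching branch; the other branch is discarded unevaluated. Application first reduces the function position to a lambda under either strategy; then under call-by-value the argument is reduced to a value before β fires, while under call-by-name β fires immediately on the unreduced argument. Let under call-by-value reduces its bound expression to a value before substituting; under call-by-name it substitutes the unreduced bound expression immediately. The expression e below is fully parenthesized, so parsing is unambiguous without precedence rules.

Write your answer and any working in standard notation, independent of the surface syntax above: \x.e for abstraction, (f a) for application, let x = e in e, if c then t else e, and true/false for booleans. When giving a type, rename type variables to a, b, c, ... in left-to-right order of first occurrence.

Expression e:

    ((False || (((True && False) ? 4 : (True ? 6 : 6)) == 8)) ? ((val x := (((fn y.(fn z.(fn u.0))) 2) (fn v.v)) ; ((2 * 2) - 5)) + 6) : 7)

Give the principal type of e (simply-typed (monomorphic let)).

Derivation:
  unify Bool ~ Bool
  unify Bool ~ Bool
  unify Bool ~ Bool
  unify Bool ~ Bool
  unify Bool ~ Bool
  unify Int ~ Int
  unify Int ~ Int
  unify Int ~ Int
  unify Int ~ Int
  unify Bool ~ Bool
  unify Bool ~ Bool
\u._ : c -> Int
\z._ : b -> c -> Int
\y._ : a -> b -> c -> Int
  unify a -> b -> c -> Int ~ Int -> d
  unify a ~ Int
  unify b -> c -> Int ~ d
_ _ : b -> c -> Int
v : e
\v._ : e -> e
  unify b -> c -> Int ~ (e -> e) -> f
  unify b ~ e -> e
  unify c -> Int ~ f
_ _ : c -> Int
let x : c -> Int
  unify Int ~ Int
  unify Int ~ Int
  unify Int ~ Int
  unify Int ~ Int
  unify Int ~ Int
  unify Int ~ Int
  unify Int ~ Int

Answer: Int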